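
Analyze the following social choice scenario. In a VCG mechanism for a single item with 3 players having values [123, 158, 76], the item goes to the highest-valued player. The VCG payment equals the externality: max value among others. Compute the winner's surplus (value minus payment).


Step 1: The winner is the agent with the highest value: agent 1 with value 158
Step 2: Values of other agents: [123, 76]
Step 3: VCG payment = max of others' values = 123
Step 4: Surplus = 158 - 123 = 35

35


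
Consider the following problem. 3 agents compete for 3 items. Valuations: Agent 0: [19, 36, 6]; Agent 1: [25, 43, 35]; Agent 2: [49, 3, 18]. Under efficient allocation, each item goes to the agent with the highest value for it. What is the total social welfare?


Step 1: For each item, find the maximum value among all agents.
Step 2: Item 0 -> Agent 2 (value 49)
Step 3: Item 1 -> Agent 1 (value 43)
Step 4: Item 2 -> Agent 1 (value 35)
Step 5: Total welfare = 49 + 43 + 35 = 127

127


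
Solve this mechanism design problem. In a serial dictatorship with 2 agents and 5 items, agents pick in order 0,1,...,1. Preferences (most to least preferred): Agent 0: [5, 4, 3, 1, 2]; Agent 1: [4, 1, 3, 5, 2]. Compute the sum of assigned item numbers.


Step 1: Agent 0 picks item 5
Step 2: Agent 1 picks item 4
Step 3: Sum = 5 + 4 = 9

9


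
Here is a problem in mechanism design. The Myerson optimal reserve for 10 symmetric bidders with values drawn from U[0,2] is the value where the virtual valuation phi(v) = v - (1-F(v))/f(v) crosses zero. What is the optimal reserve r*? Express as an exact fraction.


Step 1: For U[0,2], F(v) = v/2 and f(v) = 1/2
Step 2: phi(v) = v - (1 - v/2)/(1/2) = v - (2 - v) = 2v - 2
Step 3: Set phi(r*) = 0: 2r* - 2 = 0
Step 4: r* = 2/2 = 1 (the number of bidders n = 10 does not enter)

1


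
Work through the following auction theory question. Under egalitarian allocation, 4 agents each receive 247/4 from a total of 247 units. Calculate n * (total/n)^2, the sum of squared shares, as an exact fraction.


Step 1: Each agent's share = 247/4
Step 2: Square of each share = (247/4)^2 = 61009/16
Step 3: Sum of squares = 4 * 61009/16 = 61009/4

61009/4


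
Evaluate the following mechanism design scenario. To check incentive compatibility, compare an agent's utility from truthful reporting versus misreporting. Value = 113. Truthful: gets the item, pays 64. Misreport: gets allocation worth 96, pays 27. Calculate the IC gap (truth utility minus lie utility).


Step 1: U(truth) = value - payment = 113 - 64 = 49
Step 2: U(lie) = allocation - payment = 96 - 27 = 69
Step 3: IC gap = 49 - 69 = -20

-20


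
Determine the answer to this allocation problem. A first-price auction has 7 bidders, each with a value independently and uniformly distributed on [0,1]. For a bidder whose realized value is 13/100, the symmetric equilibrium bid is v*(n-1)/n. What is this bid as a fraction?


Step 1: The symmetric BNE bidding function is b(v) = v * (n-1) / n
Step 2: Substitute v = 13/100 and n = 7
Step 3: b = 13/100 * 6/7
Step 4: b = 39/350

39/350


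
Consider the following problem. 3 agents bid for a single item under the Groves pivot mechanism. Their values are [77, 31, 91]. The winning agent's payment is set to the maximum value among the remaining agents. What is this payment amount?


Step 1: The efficient winner is agent 2 with value 91
Step 2: Other agents' values: [77, 31]
Step 3: Pivot payment = max(others) = 77
Step 4: The winner pays 77

77


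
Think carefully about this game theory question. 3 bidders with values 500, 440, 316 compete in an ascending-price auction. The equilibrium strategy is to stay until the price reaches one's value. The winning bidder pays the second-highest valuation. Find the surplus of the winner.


Step 1: Identify the highest value: 500
Step 2: Identify the second-highest value: 440
Step 3: The final price = second-highest value = 440
Step 4: Surplus = 500 - 440 = 60

60


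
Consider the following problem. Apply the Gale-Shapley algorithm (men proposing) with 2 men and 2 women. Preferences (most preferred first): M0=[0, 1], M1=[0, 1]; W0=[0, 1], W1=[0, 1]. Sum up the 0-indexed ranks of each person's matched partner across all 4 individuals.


Step 1: Run Gale-Shapley (men propose, women hold best offer):
  M0 proposes to W0; she accepts
  M1 proposes to W0; rejected
  M1 proposes to W1; she accepts
Step 2: Final matching: W0-M0, W1-M1
Step 3: 0-indexed ranks (man's rank of his match, then woman's): 0 + 0 + 1 + 1
Step 4: Total rank sum = 2

2


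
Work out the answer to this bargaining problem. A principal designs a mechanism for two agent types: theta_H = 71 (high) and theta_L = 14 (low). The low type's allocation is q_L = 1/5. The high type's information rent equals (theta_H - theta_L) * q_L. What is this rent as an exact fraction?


Step 1: theta_H - theta_L = 71 - 14 = 57
Step 2: Information rent = (theta_H - theta_L) * q_L
Step 3: = 57 * 1/5
Step 4: = 57/5

57/5


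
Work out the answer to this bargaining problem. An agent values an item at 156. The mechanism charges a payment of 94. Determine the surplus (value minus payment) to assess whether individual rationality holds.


Step 1: Surplus = value - payment = 156 - 94 = 62
Step 2: IR is satisfied (surplus >= 0)

62


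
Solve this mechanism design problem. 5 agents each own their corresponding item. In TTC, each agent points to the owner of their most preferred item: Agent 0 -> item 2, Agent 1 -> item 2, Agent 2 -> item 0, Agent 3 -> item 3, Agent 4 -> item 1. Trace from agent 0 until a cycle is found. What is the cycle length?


Step 1: Trace the pointer graph from agent 0: 0 -> 2 -> 0
Step 2: A cycle is detected when we revisit agent 0
Step 3: The cycle is: 0 -> 2 -> 0
Step 4: Cycle length = 2

2


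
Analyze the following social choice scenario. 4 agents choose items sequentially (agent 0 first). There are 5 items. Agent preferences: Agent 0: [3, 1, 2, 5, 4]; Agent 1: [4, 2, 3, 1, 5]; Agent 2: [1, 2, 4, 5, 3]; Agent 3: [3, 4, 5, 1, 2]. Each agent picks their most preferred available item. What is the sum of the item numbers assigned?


Step 1: Agent 0 picks item 3
Step 2: Agent 1 picks item 4
Step 3: Agent 2 picks item 1
Step 4: Agent 3 picks item 5
Step 5: Sum = 3 + 4 + 1 + 5 = 13

13


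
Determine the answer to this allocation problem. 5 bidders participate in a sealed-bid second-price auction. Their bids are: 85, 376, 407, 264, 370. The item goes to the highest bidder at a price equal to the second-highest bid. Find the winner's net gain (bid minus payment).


Step 1: Sort bids in descending order: 407, 376, 370, 264, 85
Step 2: The winning bid is the highest: 407
Step 3: The payment equals the second-highest bid: 376
Step 4: Surplus = winner's bid - payment = 407 - 376 = 31

31


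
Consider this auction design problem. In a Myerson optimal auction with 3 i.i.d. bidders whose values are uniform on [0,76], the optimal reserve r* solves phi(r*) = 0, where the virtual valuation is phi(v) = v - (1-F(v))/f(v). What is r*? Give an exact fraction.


Step 1: For U[0,76], F(v) = v/76 and f(v) = 1/76
Step 2: phi(v) = v - (1 - v/76)/(1/76) = v - (76 - v) = 2v - 76
Step 3: Set phi(r*) = 0: 2r* - 76 = 0
Step 4: r* = 76/2 = 38 (the number of bidders n = 3 does not enter)

38


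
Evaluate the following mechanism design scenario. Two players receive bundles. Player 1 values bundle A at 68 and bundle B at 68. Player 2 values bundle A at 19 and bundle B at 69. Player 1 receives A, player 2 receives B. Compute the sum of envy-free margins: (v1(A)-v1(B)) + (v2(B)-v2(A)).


Step 1: Player 1's margin = v1(A) - v1(B) = 68 - 68 = 0
Step 2: Player 2's margin = v2(B) - v2(A) = 69 - 19 = 50
Step 3: Total margin = 0 + 50 = 50

50


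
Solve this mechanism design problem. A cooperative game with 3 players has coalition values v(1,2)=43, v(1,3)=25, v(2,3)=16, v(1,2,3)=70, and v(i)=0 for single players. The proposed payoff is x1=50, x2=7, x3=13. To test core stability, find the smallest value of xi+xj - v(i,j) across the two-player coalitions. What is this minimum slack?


Step 1: Slack for coalition (1,2): x1+x2 - v12 = 57 - 43 = 14
Step 2: Slack for coalition (1,3): x1+x3 - v13 = 63 - 25 = 38
Step 3: Slack for coalition (2,3): x2+x3 - v23 = 20 - 16 = 4
Step 4: Minimum slack = min(14, 38, 4) = 4, attained by (2,3); no pair can gain by deviating, so the allocation is in the core

4


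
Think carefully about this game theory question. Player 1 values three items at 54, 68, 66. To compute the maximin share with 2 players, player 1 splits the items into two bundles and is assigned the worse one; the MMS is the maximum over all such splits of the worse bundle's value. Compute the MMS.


Step 1: Item values = 54, 68, 66
Step 2: Enumerate all 2-bundle partitions and take the smaller bundle:
  Partition 1: {54} vs {68,66} -> bundles 54, 134; min = 54
  Partition 2: {68} vs {54,66} -> bundles 68, 120; min = 68
  Partition 3: {66} vs {54,68} -> bundles 66, 122; min = 66
Step 3: MMS = max(54, 68, 66) = 68

68


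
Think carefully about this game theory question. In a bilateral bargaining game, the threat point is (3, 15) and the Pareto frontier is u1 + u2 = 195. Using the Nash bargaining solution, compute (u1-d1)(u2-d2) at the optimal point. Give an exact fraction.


Step 1: The Nash solution splits surplus symmetrically above the disagreement point
Step 2: u1 = (total + d1 - d2)/2 = (195 + 3 - 15)/2 = 183/2
Step 3: u2 = (total - d1 + d2)/2 = (195 - 3 + 15)/2 = 207/2
Step 4: Nash product = (183/2 - 3) * (207/2 - 15)
Step 5: = 177/2 * 177/2 = 31329/4

31329/4


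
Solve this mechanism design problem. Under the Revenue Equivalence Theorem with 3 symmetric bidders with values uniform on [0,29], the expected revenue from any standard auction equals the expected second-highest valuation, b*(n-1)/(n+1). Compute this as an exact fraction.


Step 1: By Revenue Equivalence, expected revenue = b*(n-1)/(n+1)
Step 2: Substituting n = 3, b = 29
Step 3: Revenue = 29*(3-1)/(3+1) = 29*2/4
Step 4: Revenue = 58/4 = 29/2

29/2


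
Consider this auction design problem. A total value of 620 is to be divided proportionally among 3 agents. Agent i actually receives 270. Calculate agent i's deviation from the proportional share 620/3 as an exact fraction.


Step 1: Proportional share = 620/3
Step 2: Agent's actual allocation = 270
Step 3: Excess = 270 - 620/3 = 190/3

190/3


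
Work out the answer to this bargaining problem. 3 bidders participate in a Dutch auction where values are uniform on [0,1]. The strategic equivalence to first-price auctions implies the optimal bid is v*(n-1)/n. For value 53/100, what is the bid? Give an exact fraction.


Step 1: Dutch auctions are strategically equivalent to first-price auctions
Step 2: The equilibrium bid is b(v) = v*(n-1)/n
Step 3: b = 53/100 * 2/3
Step 4: b = 53/150

53/150


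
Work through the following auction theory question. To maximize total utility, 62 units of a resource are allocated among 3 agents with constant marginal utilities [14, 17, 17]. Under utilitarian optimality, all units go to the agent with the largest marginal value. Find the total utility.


Step 1: The marginal utilities are [14, 17, 17]
Step 2: The highest marginal utility is 17
Step 3: All 62 units go to that agent
Step 4: Total utility = 17 * 62 = 1054

1054


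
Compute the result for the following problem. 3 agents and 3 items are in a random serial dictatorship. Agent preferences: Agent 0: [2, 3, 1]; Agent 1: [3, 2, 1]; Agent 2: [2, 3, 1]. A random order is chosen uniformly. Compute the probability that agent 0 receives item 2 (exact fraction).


Step 1: Agent 0 wants item 2
Step 2: There are 6 possible orderings of agents
Step 3: In 3 orderings, agent 0 gets item 2
Step 4: Probability = 3/6 = 1/2

1/2


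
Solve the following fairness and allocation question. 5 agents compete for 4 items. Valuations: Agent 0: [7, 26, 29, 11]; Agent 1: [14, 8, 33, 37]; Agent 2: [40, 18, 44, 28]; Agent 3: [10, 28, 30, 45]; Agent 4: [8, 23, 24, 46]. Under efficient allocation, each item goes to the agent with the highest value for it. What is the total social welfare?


Step 1: For each item, find the maximum value among all agents.
Step 2: Item 0 -> Agent 2 (value 40)
Step 3: Item 1 -> Agent 3 (value 28)
Step 4: Item 2 -> Agent 2 (value 44)
Step 5: Item 3 -> Agent 4 (value 46)
Step 6: Total welfare = 40 + 28 + 44 + 46 = 158

158


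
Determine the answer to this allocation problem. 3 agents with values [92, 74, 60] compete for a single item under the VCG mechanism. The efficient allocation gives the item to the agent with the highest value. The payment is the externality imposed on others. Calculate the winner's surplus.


Step 1: The winner is the agent with the highest value: agent 0 with value 92
Step 2: Values of other agents: [74, 60]
Step 3: VCG payment = max of others' values = 74
Step 4: Surplus = 92 - 74 = 18

18


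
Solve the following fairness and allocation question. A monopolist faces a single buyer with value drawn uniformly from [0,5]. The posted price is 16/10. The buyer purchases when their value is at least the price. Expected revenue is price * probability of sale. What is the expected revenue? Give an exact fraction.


Step 1: Posted price r = 8/5, value support [0,5]
Step 2: P(v >= r) = (5 - 8/5)/5 = 17/25
Step 3: Expected revenue = r * P(v >= r) = 8/5 * 17/25
Step 4: Revenue = 136/125

136/125


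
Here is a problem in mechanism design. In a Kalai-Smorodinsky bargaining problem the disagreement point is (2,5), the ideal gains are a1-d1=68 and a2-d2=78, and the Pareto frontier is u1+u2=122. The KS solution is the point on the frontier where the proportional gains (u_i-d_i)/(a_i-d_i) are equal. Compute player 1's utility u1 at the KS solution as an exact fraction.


Step 1: At the KS point, (u1-d1)/r1 = (u2-d2)/r2 = t and u1+u2 = 122
Step 2: u1 = d1 + r1*t and u2 = d2 + r2*t, so (d1 + r1*t) + (d2 + r2*t) = 122
Step 3: t = (122 - 2 - 5)/(68 + 78) = 115/146
Step 4: u1 = d1 + r1*t = 2 + 68 * 115/146 = 4056/73
Step 5: (Check: u2 = d2 + r2*t = 4850/73; u1+u2 = 4056/73 + 4850/73 = 122, on the frontier.)

4056/73


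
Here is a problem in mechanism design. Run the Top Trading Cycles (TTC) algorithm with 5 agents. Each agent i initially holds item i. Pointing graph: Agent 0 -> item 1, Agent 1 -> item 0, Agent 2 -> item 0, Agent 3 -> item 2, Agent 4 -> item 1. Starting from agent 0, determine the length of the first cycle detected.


Step 1: Trace the pointer graph from agent 0: 0 -> 1 -> 0
Step 2: A cycle is detected when we revisit agent 0
Step 3: The cycle is: 0 -> 1 -> 0
Step 4: Cycle length = 2

2


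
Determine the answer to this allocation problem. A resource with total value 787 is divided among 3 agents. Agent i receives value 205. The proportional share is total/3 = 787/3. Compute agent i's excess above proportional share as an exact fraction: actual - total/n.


Step 1: Proportional share = 787/3
Step 2: Agent's actual allocation = 205
Step 3: Excess = 205 - 787/3 = -172/3

-172/3


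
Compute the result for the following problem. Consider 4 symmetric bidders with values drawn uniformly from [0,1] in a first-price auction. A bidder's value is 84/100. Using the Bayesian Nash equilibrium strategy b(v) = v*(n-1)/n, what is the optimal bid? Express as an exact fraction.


Step 1: The symmetric BNE bidding function is b(v) = v * (n-1) / n
Step 2: Substitute v = 21/25 and n = 4
Step 3: b = 21/25 * 3/4
Step 4: b = 63/100

63/100


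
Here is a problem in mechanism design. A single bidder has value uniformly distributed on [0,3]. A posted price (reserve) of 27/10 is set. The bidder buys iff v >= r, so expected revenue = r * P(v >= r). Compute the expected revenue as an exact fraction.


Step 1: Posted price r = 27/10, value support [0,3]
Step 2: P(v >= r) = (3 - 27/10)/3 = 1/10
Step 3: Expected revenue = r * P(v >= r) = 27/10 * 1/10
Step 4: Revenue = 27/100

27/100


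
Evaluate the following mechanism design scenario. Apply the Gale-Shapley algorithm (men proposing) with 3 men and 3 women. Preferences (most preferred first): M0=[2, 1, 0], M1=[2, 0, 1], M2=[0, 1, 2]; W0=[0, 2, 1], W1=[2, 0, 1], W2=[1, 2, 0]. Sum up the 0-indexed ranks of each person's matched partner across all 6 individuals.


Step 1: Run Gale-Shapley (men propose, women hold best offer):
  M0 proposes to W2; she accepts
  M1 proposes to W2; she switches from M0
  M2 proposes to W0; she accepts
  M0 proposes to W1; she accepts
Step 2: Final matching: W0-M2, W1-M0, W2-M1
Step 3: 0-indexed ranks (man's rank of his match, then woman's): 0 + 1 + 1 + 1 + 0 + 0
Step 4: Total rank sum = 3

3


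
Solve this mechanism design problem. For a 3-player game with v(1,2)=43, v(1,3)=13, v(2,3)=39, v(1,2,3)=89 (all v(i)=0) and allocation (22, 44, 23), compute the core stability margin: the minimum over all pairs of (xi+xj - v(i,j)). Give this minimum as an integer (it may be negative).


Step 1: Slack for coalition (1,2): x1+x2 - v12 = 66 - 43 = 23
Step 2: Slack for coalition (1,3): x1+x3 - v13 = 45 - 13 = 32
Step 3: Slack for coalition (2,3): x2+x3 - v23 = 67 - 39 = 28
Step 4: Minimum slack = min(23, 32, 28) = 23, attained by (1,2); no pair can gain by deviating, so the allocation is in the core

23


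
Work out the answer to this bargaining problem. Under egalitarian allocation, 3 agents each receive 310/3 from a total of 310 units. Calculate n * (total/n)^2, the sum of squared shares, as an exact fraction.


Step 1: Each agent's share = 310/3
Step 2: Square of each share = (310/3)^2 = 96100/9
Step 3: Sum of squares = 3 * 96100/9 = 96100/3

96100/3


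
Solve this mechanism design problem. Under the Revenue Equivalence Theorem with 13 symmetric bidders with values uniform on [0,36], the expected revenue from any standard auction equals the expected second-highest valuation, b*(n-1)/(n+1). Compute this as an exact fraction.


Step 1: By Revenue Equivalence, expected revenue = b*(n-1)/(n+1)
Step 2: Substituting n = 13, b = 36
Step 3: Revenue = 36*(13-1)/(13+1) = 36*12/14
Step 4: Revenue = 432/14 = 216/7

216/7


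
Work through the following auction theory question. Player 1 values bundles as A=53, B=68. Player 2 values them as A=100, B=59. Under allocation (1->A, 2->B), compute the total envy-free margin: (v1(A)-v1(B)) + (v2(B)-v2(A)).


Step 1: Player 1's margin = v1(A) - v1(B) = 53 - 68 = -15
Step 2: Player 2's margin = v2(B) - v2(A) = 59 - 100 = -41
Step 3: Total margin = -15 + -41 = -56

-56


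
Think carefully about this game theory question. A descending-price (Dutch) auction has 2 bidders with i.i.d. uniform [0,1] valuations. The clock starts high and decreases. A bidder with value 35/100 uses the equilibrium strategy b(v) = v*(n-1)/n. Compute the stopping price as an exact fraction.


Step 1: Dutch auctions are strategically equivalent to first-price auctions
Step 2: The equilibrium bid is b(v) = v*(n-1)/n
Step 3: b = 7/20 * 1/2
Step 4: b = 7/40

7/40


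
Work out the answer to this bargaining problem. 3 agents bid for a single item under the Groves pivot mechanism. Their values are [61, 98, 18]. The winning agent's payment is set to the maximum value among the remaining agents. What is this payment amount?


Step 1: The efficient winner is agent 1 with value 98
Step 2: Other agents' values: [61, 18]
Step 3: Pivot payment = max(others) = 61
Step 4: The winner pays 61

61


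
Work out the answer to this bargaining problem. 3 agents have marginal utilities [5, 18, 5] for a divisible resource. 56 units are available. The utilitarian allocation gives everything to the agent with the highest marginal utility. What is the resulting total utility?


Step 1: The marginal utilities are [5, 18, 5]
Step 2: The highest marginal utility is 18
Step 3: All 56 units go to that agent
Step 4: Total utility = 18 * 56 = 1008

1008


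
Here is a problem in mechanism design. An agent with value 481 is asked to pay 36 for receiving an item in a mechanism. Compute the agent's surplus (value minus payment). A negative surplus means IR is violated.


Step 1: Surplus = value - payment = 481 - 36 = 445
Step 2: IR is satisfied (surplus >= 0)

445


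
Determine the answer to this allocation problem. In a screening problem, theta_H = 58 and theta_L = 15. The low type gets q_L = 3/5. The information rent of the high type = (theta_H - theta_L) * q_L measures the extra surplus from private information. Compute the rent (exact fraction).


Step 1: theta_H - theta_L = 58 - 15 = 43
Step 2: Information rent = (theta_H - theta_L) * q_L
Step 3: = 43 * 3/5
Step 4: = 129/5

129/5


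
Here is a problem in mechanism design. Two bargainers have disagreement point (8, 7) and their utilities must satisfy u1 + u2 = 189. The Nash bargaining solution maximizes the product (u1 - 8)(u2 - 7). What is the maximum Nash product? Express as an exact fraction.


Step 1: The Nash solution splits surplus symmetrically above the disagreement point
Step 2: u1 = (total + d1 - d2)/2 = (189 + 8 - 7)/2 = 95
Step 3: u2 = (total - d1 + d2)/2 = (189 - 8 + 7)/2 = 94
Step 4: Nash product = (95 - 8) * (94 - 7)
Step 5: = 87 * 87 = 7569

7569


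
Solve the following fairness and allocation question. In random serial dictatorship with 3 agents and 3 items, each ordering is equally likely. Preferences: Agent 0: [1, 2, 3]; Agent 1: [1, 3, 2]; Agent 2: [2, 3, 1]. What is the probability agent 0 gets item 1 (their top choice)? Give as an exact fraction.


Step 1: Agent 0 wants item 1
Step 2: There are 6 possible orderings of agents
Step 3: In 3 orderings, agent 0 gets item 1
Step 4: Probability = 3/6 = 1/2

1/2


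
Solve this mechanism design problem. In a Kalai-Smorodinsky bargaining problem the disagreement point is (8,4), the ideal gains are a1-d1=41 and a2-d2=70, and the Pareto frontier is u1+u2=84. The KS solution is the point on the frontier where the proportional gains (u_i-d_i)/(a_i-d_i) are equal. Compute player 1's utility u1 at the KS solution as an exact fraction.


Step 1: At the KS point, (u1-d1)/r1 = (u2-d2)/r2 = t and u1+u2 = 84
Step 2: u1 = d1 + r1*t and u2 = d2 + r2*t, so (d1 + r1*t) + (d2 + r2*t) = 84
Step 3: t = (84 - 8 - 4)/(41 + 70) = 72/111 = 24/37
Step 4: u1 = d1 + r1*t = 8 + 41 * 24/37 = 1280/37
Step 5: (Check: u2 = d2 + r2*t = 1828/37; u1+u2 = 1280/37 + 1828/37 = 84, on the frontier.)

1280/37


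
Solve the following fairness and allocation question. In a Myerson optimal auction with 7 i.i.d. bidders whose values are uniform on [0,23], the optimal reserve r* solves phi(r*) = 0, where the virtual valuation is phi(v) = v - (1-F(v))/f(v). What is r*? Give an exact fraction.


Step 1: For U[0,23], F(v) = v/23 and f(v) = 1/23
Step 2: phi(v) = v - (1 - v/23)/(1/23) = v - (23 - v) = 2v - 23
Step 3: Set phi(r*) = 0: 2r* - 23 = 0
Step 4: r* = 23/2 (the number of bidders n = 7 does not enter)

23/2


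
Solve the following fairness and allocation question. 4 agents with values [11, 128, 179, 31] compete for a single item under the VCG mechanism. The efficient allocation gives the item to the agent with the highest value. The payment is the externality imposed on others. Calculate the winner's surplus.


Step 1: The winner is the agent with the highest value: agent 2 with value 179
Step 2: Values of other agents: [11, 128, 31]
Step 3: VCG payment = max of others' values = 128
Step 4: Surplus = 179 - 128 = 51

51


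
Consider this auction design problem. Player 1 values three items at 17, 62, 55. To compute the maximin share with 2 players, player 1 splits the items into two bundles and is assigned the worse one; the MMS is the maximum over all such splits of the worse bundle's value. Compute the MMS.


Step 1: Item values = 17, 62, 55
Step 2: Enumerate all 2-bundle partitions and take the smaller bundle:
  Partition 1: {17} vs {62,55} -> bundles 17, 117; min = 17
  Partition 2: {62} vs {17,55} -> bundles 62, 72; min = 62
  Partition 3: {55} vs {17,62} -> bundles 55, 79; min = 55
Step 3: MMS = max(17, 62, 55) = 62

62


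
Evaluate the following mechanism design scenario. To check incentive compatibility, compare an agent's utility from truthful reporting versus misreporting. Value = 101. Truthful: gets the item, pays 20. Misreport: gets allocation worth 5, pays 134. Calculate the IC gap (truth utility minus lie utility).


Step 1: U(truth) = value - payment = 101 - 20 = 81
Step 2: U(lie) = allocation - payment = 5 - 134 = -129
Step 3: IC gap = 81 - (-129) = 210

210


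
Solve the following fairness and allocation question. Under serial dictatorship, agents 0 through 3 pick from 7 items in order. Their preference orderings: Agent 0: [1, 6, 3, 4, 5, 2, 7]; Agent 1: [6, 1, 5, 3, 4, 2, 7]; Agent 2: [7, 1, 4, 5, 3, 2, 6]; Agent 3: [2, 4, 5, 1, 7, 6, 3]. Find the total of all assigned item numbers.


Step 1: Agent 0 picks item 1
Step 2: Agent 1 picks item 6
Step 3: Agent 2 picks item 7
Step 4: Agent 3 picks item 2
Step 5: Sum = 1 + 6 + 7 + 2 = 16

16


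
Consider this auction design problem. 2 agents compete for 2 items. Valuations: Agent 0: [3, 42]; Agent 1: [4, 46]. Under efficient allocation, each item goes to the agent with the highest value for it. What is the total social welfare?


Step 1: For each item, find the maximum value among all agents.
Step 2: Item 0 -> Agent 1 (value 4)
Step 3: Item 1 -> Agent 1 (value 46)
Step 4: Total welfare = 4 + 46 = 50

50


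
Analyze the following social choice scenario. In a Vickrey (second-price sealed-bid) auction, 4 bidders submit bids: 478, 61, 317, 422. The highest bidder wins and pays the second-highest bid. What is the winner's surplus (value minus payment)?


Step 1: Sort bids in descending order: 478, 422, 317, 61
Step 2: The winning bid is the highest: 478
Step 3: The payment equals the second-highest bid: 422
Step 4: Surplus = winner's bid - payment = 478 - 422 = 56

56


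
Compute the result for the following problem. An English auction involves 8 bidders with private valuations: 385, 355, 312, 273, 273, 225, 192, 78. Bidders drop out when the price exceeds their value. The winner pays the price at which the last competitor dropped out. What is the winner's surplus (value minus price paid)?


Step 1: Identify the highest value: 385
Step 2: Identify the second-highest value: 355
Step 3: The final price = second-highest value = 355
Step 4: Surplus = 385 - 355 = 30

30


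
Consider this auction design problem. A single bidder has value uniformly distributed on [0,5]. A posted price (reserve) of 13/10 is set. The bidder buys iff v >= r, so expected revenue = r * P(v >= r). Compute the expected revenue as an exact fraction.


Step 1: Posted price r = 13/10, value support [0,5]
Step 2: P(v >= r) = (5 - 13/10)/5 = 37/50
Step 3: Expected revenue = r * P(v >= r) = 13/10 * 37/50
Step 4: Revenue = 481/500

481/500


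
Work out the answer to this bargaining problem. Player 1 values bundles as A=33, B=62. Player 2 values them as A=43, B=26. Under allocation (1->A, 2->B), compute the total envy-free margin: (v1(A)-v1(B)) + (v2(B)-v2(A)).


Step 1: Player 1's margin = v1(A) - v1(B) = 33 - 62 = -29
Step 2: Player 2's margin = v2(B) - v2(A) = 26 - 43 = -17
Step 3: Total margin = -29 + -17 = -46

-46


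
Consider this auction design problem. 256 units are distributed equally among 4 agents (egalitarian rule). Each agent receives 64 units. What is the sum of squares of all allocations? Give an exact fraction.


Step 1: Each agent's share = 256/4 = 64
Step 2: Square of each share = (64)^2 = 4096
Step 3: Sum of squares = 4 * 4096 = 16384

16384


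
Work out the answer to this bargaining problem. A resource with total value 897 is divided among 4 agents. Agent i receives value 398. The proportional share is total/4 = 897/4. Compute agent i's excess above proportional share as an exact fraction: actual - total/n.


Step 1: Proportional share = 897/4
Step 2: Agent's actual allocation = 398
Step 3: Excess = 398 - 897/4 = 695/4

695/4


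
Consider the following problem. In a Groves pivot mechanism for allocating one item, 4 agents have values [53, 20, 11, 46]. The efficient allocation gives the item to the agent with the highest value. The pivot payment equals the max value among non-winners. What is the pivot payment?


Step 1: The efficient winner is agent 0 with value 53
Step 2: Other agents' values: [20, 11, 46]
Step 3: Pivot payment = max(others) = 46
Step 4: The winner pays 46

46


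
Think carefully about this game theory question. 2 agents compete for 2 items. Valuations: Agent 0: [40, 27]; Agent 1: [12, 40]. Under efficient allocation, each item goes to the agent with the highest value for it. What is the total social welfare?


Step 1: For each item, find the maximum value among all agents.
Step 2: Item 0 -> Agent 0 (value 40)
Step 3: Item 1 -> Agent 1 (value 40)
Step 4: Total welfare = 40 + 40 = 80

80


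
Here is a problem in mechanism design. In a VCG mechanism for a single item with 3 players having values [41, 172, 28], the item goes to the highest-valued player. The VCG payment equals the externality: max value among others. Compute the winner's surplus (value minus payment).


Step 1: The winner is the agent with the highest value: agent 1 with value 172
Step 2: Values of other agents: [41, 28]
Step 3: VCG payment = max of others' values = 41
Step 4: Surplus = 172 - 41 = 131

131


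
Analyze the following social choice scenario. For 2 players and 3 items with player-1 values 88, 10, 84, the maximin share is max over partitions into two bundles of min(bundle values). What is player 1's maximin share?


Step 1: Item values = 88, 10, 84
Step 2: Enumerate all 2-bundle partitions and take the smaller bundle:
  Partition 1: {88} vs {10,84} -> bundles 88, 94; min = 88
  Partition 2: {10} vs {88,84} -> bundles 10, 172; min = 10
  Partition 3: {84} vs {88,10} -> bundles 84, 98; min = 84
Step 3: MMS = max(88, 10, 84) = 88

88


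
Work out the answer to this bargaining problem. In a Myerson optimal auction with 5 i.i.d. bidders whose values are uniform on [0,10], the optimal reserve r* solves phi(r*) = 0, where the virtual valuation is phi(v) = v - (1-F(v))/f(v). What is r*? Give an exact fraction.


Step 1: For U[0,10], F(v) = v/10 and f(v) = 1/10
Step 2: phi(v) = v - (1 - v/10)/(1/10) = v - (10 - v) = 2v - 10
Step 3: Set phi(r*) = 0: 2r* - 10 = 0
Step 4: r* = 10/2 = 5 (the number of bidders n = 5 does not enter)

5


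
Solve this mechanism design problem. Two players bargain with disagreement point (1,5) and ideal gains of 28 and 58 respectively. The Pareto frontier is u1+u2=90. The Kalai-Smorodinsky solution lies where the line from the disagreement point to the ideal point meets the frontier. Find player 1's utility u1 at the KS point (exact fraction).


Step 1: At the KS point, (u1-d1)/r1 = (u2-d2)/r2 = t and u1+u2 = 90
Step 2: u1 = d1 + r1*t and u2 = d2 + r2*t, so (d1 + r1*t) + (d2 + r2*t) = 90
Step 3: t = (90 - 1 - 5)/(28 + 58) = 84/86 = 42/43
Step 4: u1 = d1 + r1*t = 1 + 28 * 42/43 = 1219/43
Step 5: (Check: u2 = d2 + r2*t = 2651/43; u1+u2 = 1219/43 + 2651/43 = 90, on the frontier.)

1219/43


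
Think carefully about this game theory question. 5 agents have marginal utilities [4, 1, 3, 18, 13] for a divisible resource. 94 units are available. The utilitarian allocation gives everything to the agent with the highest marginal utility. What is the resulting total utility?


Step 1: The marginal utilities are [4, 1, 3, 18, 13]
Step 2: The highest marginal utility is 18
Step 3: All 94 units go to that agent
Step 4: Total utility = 18 * 94 = 1692

1692


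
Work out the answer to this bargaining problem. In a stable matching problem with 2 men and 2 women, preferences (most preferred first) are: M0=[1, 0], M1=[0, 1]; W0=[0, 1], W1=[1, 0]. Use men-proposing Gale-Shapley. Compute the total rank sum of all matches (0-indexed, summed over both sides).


Step 1: Run Gale-Shapley (men propose, women hold best offer):
  M0 proposes to W1; she accepts
  M1 proposes to W0; she accepts
Step 2: Final matching: W0-M1, W1-M0
Step 3: 0-indexed ranks (man's rank of his match, then woman's): 0 + 1 + 0 + 1
Step 4: Total rank sum = 2

2


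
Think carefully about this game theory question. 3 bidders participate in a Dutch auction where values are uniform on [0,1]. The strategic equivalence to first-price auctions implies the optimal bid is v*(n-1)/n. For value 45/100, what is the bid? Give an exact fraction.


Step 1: Dutch auctions are strategically equivalent to first-price auctions
Step 2: The equilibrium bid is b(v) = v*(n-1)/n
Step 3: b = 9/20 * 2/3
Step 4: b = 3/10

3/10


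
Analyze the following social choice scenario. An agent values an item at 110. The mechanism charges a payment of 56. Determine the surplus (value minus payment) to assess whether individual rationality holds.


Step 1: Surplus = value - payment = 110 - 56 = 54
Step 2: IR is satisfied (surplus >= 0)

54


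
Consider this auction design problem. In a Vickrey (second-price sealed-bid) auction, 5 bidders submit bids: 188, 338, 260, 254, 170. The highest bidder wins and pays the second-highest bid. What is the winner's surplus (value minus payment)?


Step 1: Sort bids in descending order: 338, 260, 254, 188, 170
Step 2: The winning bid is the highest: 338
Step 3: The payment equals the second-highest bid: 260
Step 4: Surplus = winner's bid - payment = 338 - 260 = 78

78


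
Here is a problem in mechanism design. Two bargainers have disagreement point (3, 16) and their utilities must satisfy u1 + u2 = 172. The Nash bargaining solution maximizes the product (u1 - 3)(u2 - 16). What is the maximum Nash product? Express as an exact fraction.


Step 1: The Nash solution splits surplus symmetrically above the disagreement point
Step 2: u1 = (total + d1 - d2)/2 = (172 + 3 - 16)/2 = 159/2
Step 3: u2 = (total - d1 + d2)/2 = (172 - 3 + 16)/2 = 185/2
Step 4: Nash product = (159/2 - 3) * (185/2 - 16)
Step 5: = 153/2 * 153/2 = 23409/4

23409/4


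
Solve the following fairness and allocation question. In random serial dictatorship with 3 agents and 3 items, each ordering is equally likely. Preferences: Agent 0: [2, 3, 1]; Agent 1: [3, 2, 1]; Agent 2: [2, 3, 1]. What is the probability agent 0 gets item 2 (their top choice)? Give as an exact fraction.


Step 1: Agent 0 wants item 2
Step 2: There are 6 possible orderings of agents
Step 3: In 3 orderings, agent 0 gets item 2
Step 4: Probability = 3/6 = 1/2

1/2


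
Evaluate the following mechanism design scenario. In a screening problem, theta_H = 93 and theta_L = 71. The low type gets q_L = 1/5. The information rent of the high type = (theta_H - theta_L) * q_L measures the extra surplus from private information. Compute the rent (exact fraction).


Step 1: theta_H - theta_L = 93 - 71 = 22
Step 2: Information rent = (theta_H - theta_L) * q_L
Step 3: = 22 * 1/5
Step 4: = 22/5

22/5


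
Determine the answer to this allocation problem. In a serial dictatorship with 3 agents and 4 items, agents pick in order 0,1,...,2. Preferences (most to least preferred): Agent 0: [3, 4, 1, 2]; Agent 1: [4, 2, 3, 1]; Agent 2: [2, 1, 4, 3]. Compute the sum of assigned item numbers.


Step 1: Agent 0 picks item 3
Step 2: Agent 1 picks item 4
Step 3: Agent 2 picks item 2
Step 4: Sum = 3 + 4 + 2 = 9

9


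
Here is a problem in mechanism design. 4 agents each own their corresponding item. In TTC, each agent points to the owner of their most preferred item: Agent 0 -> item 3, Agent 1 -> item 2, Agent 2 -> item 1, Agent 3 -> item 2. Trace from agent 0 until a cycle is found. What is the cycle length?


Step 1: Trace the pointer graph from agent 0: 0 -> 3 -> 2 -> 1 -> 2
Step 2: A cycle is detected when we revisit agent 2
Step 3: The cycle is: 2 -> 1 -> 2
Step 4: Cycle length = 2

2


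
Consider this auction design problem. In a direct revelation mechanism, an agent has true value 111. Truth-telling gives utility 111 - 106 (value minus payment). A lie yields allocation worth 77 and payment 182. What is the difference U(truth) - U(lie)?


Step 1: U(truth) = value - payment = 111 - 106 = 5
Step 2: U(lie) = allocation - payment = 77 - 182 = -105
Step 3: IC gap = 5 - (-105) = 110

110


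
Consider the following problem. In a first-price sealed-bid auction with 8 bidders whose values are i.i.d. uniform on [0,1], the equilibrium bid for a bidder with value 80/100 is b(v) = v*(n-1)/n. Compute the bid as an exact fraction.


Step 1: The symmetric BNE bidding function is b(v) = v * (n-1) / n
Step 2: Substitute v = 4/5 and n = 8
Step 3: b = 4/5 * 7/8
Step 4: b = 7/10

7/10


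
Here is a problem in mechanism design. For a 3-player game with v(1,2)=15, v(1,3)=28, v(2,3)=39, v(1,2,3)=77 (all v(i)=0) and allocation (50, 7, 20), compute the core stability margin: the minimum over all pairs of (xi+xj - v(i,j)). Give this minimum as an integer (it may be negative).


Step 1: Slack for coalition (1,2): x1+x2 - v12 = 57 - 15 = 42
Step 2: Slack for coalition (1,3): x1+x3 - v13 = 70 - 28 = 42
Step 3: Slack for coalition (2,3): x2+x3 - v23 = 27 - 39 = -12
Step 4: Minimum slack = min(42, 42, -12) = -12, attained by (2,3); coalition (2,3) can block (slack < 0), so the allocation is not in the core

-12


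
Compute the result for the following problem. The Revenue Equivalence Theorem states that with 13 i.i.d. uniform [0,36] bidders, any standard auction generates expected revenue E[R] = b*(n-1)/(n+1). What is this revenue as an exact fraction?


Step 1: By Revenue Equivalence, expected revenue = b*(n-1)/(n+1)
Step 2: Substituting n = 13, b = 36
Step 3: Revenue = 36*(13-1)/(13+1) = 36*12/14
Step 4: Revenue = 432/14 = 216/7

216/7


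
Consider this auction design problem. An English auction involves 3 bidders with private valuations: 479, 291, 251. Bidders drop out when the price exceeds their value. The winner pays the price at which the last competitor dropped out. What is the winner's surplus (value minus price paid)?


Step 1: Identify the highest value: 479
Step 2: Identify the second-highest value: 291
Step 3: The final price = second-highest value = 291
Step 4: Surplus = 479 - 291 = 188

188


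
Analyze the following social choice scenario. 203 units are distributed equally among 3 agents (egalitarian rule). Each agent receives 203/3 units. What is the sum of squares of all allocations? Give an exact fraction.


Step 1: Each agent's share = 203/3
Step 2: Square of each share = (203/3)^2 = 41209/9
Step 3: Sum of squares = 3 * 41209/9 = 41209/3

41209/3


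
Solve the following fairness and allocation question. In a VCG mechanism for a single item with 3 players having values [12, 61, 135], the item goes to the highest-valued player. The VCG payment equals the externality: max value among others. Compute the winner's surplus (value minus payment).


Step 1: The winner is the agent with the highest value: agent 2 with value 135
Step 2: Values of other agents: [12, 61]
Step 3: VCG payment = max of others' values = 61
Step 4: Surplus = 135 - 61 = 74

74


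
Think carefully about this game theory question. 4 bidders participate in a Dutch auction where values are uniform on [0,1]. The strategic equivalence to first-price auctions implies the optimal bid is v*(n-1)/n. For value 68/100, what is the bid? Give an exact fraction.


Step 1: Dutch auctions are strategically equivalent to first-price auctions
Step 2: The equilibrium bid is b(v) = v*(n-1)/n
Step 3: b = 17/25 * 3/4
Step 4: b = 51/100

51/100


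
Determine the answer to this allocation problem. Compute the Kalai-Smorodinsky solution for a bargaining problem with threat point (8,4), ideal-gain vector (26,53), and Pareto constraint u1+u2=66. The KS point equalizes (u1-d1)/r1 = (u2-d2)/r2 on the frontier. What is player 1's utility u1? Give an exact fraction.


Step 1: At the KS point, (u1-d1)/r1 = (u2-d2)/r2 = t and u1+u2 = 66
Step 2: u1 = d1 + r1*t and u2 = d2 + r2*t, so (d1 + r1*t) + (d2 + r2*t) = 66
Step 3: t = (66 - 8 - 4)/(26 + 53) = 54/79
Step 4: u1 = d1 + r1*t = 8 + 26 * 54/79 = 2036/79
Step 5: (Check: u2 = d2 + r2*t = 3178/79; u1+u2 = 2036/79 + 3178/79 = 66, on the frontier.)

2036/79
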